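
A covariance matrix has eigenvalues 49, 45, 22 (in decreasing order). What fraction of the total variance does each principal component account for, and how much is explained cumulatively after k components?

Step 1 — total variance = trace(Sigma) = Σ λ_i = 49 + 45 + 22 = 116.

Step 2 — fraction explained by component i = λ_i / Σ λ:
  PC1: 49/116 = 0.4224
  PC2: 45/116 = 0.3879
  PC3: 22/116 = 0.1897

Step 3 — cumulative fraction after k components = (λ_1 + ... + λ_k) / Σ λ:
  k = 1: 49/116 = 0.4224
  k = 2: (49 + 45)/116 = 94/116 = 0.8103
  k = 3: (49 + 45 + 22)/116 = 116/116 = 1

Summary (fraction, with percent):

explained: PC1 0.4224 (42.24%), PC2 0.3879 (38.79%), PC3 0.1897 (18.97%);  cumulative: 0.4224, 0.8103, 1


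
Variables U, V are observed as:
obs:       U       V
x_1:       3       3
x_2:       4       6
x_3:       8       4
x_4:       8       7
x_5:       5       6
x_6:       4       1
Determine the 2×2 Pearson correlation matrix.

Step 1 — column means:
  mean(U) = (3 + 4 + 8 + 8 + 5 + 4) / 6 = 32/6 = 5.3333
  mean(V) = (3 + 6 + 4 + 7 + 6 + 1) / 6 = 27/6 = 4.5

Step 2 — sample variances and covariances s[i,j] = (1/(n-1)) · Σ_k (x_{k,i} - mean_i) · (x_{k,j} - mean_j), with n-1 = 5:
  s[U,U] = ((-2.3333)·(-2.3333) + (-1.3333)·(-1.3333) + (2.6667)·(2.6667) + (2.6667)·(2.6667) + (-0.3333)·(-0.3333) + (-1.3333)·(-1.3333)) / 5 = 23.3333/5 = 4.6667
  s[U,V] = ((-2.3333)·(-1.5) + (-1.3333)·(1.5) + (2.6667)·(-0.5) + (2.6667)·(2.5) + (-0.3333)·(1.5) + (-1.3333)·(-3.5)) / 5 = 11/5 = 2.2
  s[V,V] = ((-1.5)·(-1.5) + (1.5)·(1.5) + (-0.5)·(-0.5) + (2.5)·(2.5) + (1.5)·(1.5) + (-3.5)·(-3.5)) / 5 = 25.5/5 = 5.1
  Sample standard deviations s_i = √(s[i,i]):
  s(U) = √(4.6667) = 2.1602
  s(V) = √(5.1) = 2.2583

Step 3 — r_{ij} = s_{ij} / (s_i · s_j):
  r[U,U] = 1 (diagonal).
  r[U,V] = 2.2 / (2.1602 · 2.2583) = 2.2 / 4.8785 = 0.451
  r[V,V] = 1 (diagonal).

R is symmetric with unit diagonal. Assembling:

R = [[1, 0.451],
 [0.451, 1]]


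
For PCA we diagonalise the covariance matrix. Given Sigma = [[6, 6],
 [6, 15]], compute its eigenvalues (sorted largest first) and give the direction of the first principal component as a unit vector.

Step 1 — characteristic polynomial of 2×2 Sigma:
  det(Sigma - λI) = λ² - trace · λ + det = 0.
  trace = 6 + 15 = 21, det = 6·15 - (6)² = 54.
Step 2 — discriminant:
  Δ = trace² - 4·det = 441 - 216 = 225.
Step 3 — eigenvalues:
  λ = (trace ± √Δ)/2 = (21 ± 15)/2,
  λ_1 = 18,  λ_2 = 3.

Step 4 — unit eigenvector for λ_1: solve (Sigma - λ_1 I)v = 0. First row:
  (6 - 18)·v_x + (6)·v_y = 0, i.e. (-12)·v_x + (6)·v_y = 0,
  so v ∝ (b, λ_1 - a) = (6, 12) = u.
  ||u|| = √((6)² + (12)²) = √(180) ≈ 13.4164,
  v_1 = u/||u|| ≈ (0.4472, 0.8944) (||v_1|| = 1).

λ_1 = 18,  λ_2 = 3;  v_1 ≈ (0.4472, 0.8944)


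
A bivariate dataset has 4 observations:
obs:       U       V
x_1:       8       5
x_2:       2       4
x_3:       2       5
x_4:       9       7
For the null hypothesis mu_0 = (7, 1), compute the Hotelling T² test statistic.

Step 1 — sample mean vector:
  mean(U) = (8 + 2 + 2 + 9) / 4 = 21/4 = 5.25
  mean(V) = (5 + 4 + 5 + 7) / 4 = 21/4 = 5.25
  x̄ = (5.25, 5.25),  deviation x̄ - mu_0 = (5.25, 5.25) - (7, 1) = (-1.75, 4.25).

Step 2 — sample covariance matrix, S[i,j] = (1/(n-1)) · Σ_k (x_{k,i} - mean_i) · (x_{k,j} - mean_j), divisor n-1 = 3:
  S[U,U] = ((2.75)·(2.75) + (-3.25)·(-3.25) + (-3.25)·(-3.25) + (3.75)·(3.75)) / 3 = 42.75/3 = 14.25
  S[U,V] = ((2.75)·(-0.25) + (-3.25)·(-1.25) + (-3.25)·(-0.25) + (3.75)·(1.75)) / 3 = 10.75/3 = 3.5833
  S[V,V] = ((-0.25)·(-0.25) + (-1.25)·(-1.25) + (-0.25)·(-0.25) + (1.75)·(1.75)) / 3 = 4.75/3 = 1.5833
  S = [[14.25, 3.5833],
 [3.5833, 1.5833]].

Step 3 — invert S. det(S) = 14.25·1.5833 - (3.5833)² = 9.7222.
  S^{-1} = (1/det) · [[d, -b], [-b, a]] = [[0.1629, -0.3686],
 [-0.3686, 1.4657]].

Step 4 — quadratic form (x̄ - mu_0)^T · S^{-1} · (x̄ - mu_0):
  S^{-1} · (x̄ - mu_0) = (-1.8514, 6.8743),
  (x̄ - mu_0)^T · [...] = (-1.75)·(-1.8514) + (4.25)·(6.8743) = 32.4557.

Step 5 — scale by n: T² = 4 · 32.4557 = 129.8229.

T² ≈ 129.8229


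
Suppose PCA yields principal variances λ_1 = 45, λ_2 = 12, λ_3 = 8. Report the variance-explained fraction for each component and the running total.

Step 1 — total variance = trace(Sigma) = Σ λ_i = 45 + 12 + 8 = 65.

Step 2 — fraction explained by component i = λ_i / Σ λ:
  PC1: 45/65 = 0.6923
  PC2: 12/65 = 0.1846
  PC3: 8/65 = 0.1231

Step 3 — cumulative fraction after k components = (λ_1 + ... + λ_k) / Σ λ:
  k = 1: 45/65 = 0.6923
  k = 2: (45 + 12)/65 = 57/65 = 0.8769
  k = 3: (45 + 12 + 8)/65 = 65/65 = 1

Summary (fraction, with percent):

explained: PC1 0.6923 (69.23%), PC2 0.1846 (18.46%), PC3 0.1231 (12.31%);  cumulative: 0.6923, 0.8769, 1


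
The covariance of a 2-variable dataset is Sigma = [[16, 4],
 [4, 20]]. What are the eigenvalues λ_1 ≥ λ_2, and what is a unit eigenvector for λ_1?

Step 1 — characteristic polynomial of 2×2 Sigma:
  det(Sigma - λI) = λ² - trace · λ + det = 0.
  trace = 16 + 20 = 36, det = 16·20 - (4)² = 304.
Step 2 — discriminant:
  Δ = trace² - 4·det = 1296 - 1216 = 80.
Step 3 — eigenvalues:
  λ = (trace ± √Δ)/2 = (36 ± 8.9443)/2,
  λ_1 = 22.4721,  λ_2 = 13.5279.

Step 4 — unit eigenvector for λ_1: solve (Sigma - λ_1 I)v = 0. First row:
  (16 - 22.4721)·v_x + (4)·v_y = 0, i.e. (-6.4721)·v_x + (4)·v_y = 0,
  so v ∝ (b, λ_1 - a) = (4, 6.4721) = u.
  ||u|| = √((4)² + (6.4721)²) = √(57.8885) ≈ 7.6085,
  v_1 = u/||u|| ≈ (0.5257, 0.8507) (||v_1|| = 1).

λ_1 = 22.4721,  λ_2 = 13.5279;  v_1 ≈ (0.5257, 0.8507)


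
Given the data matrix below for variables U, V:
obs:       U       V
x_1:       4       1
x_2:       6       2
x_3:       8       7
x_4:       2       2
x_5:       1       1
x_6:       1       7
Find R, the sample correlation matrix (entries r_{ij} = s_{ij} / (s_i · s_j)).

Step 1 — column means:
  mean(U) = (4 + 6 + 8 + 2 + 1 + 1) / 6 = 22/6 = 3.6667
  mean(V) = (1 + 2 + 7 + 2 + 1 + 7) / 6 = 20/6 = 3.3333

Step 2 — sample variances and covariances s[i,j] = (1/(n-1)) · Σ_k (x_{k,i} - mean_i) · (x_{k,j} - mean_j), with n-1 = 5:
  s[U,U] = ((0.3333)·(0.3333) + (2.3333)·(2.3333) + (4.3333)·(4.3333) + (-1.6667)·(-1.6667) + (-2.6667)·(-2.6667) + (-2.6667)·(-2.6667)) / 5 = 41.3333/5 = 8.2667
  s[U,V] = ((0.3333)·(-2.3333) + (2.3333)·(-1.3333) + (4.3333)·(3.6667) + (-1.6667)·(-1.3333) + (-2.6667)·(-2.3333) + (-2.6667)·(3.6667)) / 5 = 10.6667/5 = 2.1333
  s[V,V] = ((-2.3333)·(-2.3333) + (-1.3333)·(-1.3333) + (3.6667)·(3.6667) + (-1.3333)·(-1.3333) + (-2.3333)·(-2.3333) + (3.6667)·(3.6667)) / 5 = 41.3333/5 = 8.2667
  Sample standard deviations s_i = √(s[i,i]):
  s(U) = √(8.2667) = 2.8752
  s(V) = √(8.2667) = 2.8752

Step 3 — r_{ij} = s_{ij} / (s_i · s_j):
  r[U,U] = 1 (diagonal).
  r[U,V] = 2.1333 / (2.8752 · 2.8752) = 2.1333 / 8.2667 = 0.2581
  r[V,V] = 1 (diagonal).

R is symmetric with unit diagonal. Assembling:

R = [[1, 0.2581],
 [0.2581, 1]]


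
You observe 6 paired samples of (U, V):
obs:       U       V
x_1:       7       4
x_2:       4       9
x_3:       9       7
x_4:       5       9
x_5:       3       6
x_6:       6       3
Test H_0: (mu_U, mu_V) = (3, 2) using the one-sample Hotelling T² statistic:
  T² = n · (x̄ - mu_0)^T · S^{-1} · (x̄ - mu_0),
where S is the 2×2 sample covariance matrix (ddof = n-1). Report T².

Step 1 — sample mean vector:
  mean(U) = (7 + 4 + 9 + 5 + 3 + 6) / 6 = 34/6 = 5.6667
  mean(V) = (4 + 9 + 7 + 9 + 6 + 3) / 6 = 38/6 = 6.3333
  x̄ = (5.6667, 6.3333),  deviation x̄ - mu_0 = (5.6667, 6.3333) - (3, 2) = (2.6667, 4.3333).

Step 2 — sample covariance matrix, S[i,j] = (1/(n-1)) · Σ_k (x_{k,i} - mean_i) · (x_{k,j} - mean_j), divisor n-1 = 5:
  S[U,U] = ((1.3333)·(1.3333) + (-1.6667)·(-1.6667) + (3.3333)·(3.3333) + (-0.6667)·(-0.6667) + (-2.6667)·(-2.6667) + (0.3333)·(0.3333)) / 5 = 23.3333/5 = 4.6667
  S[U,V] = ((1.3333)·(-2.3333) + (-1.6667)·(2.6667) + (3.3333)·(0.6667) + (-0.6667)·(2.6667) + (-2.6667)·(-0.3333) + (0.3333)·(-3.3333)) / 5 = -7.3333/5 = -1.4667
  S[V,V] = ((-2.3333)·(-2.3333) + (2.6667)·(2.6667) + (0.6667)·(0.6667) + (2.6667)·(2.6667) + (-0.3333)·(-0.3333) + (-3.3333)·(-3.3333)) / 5 = 31.3333/5 = 6.2667
  S = [[4.6667, -1.4667],
 [-1.4667, 6.2667]].

Step 3 — invert S. det(S) = 4.6667·6.2667 - (-1.4667)² = 27.0933.
  S^{-1} = (1/det) · [[d, -b], [-b, a]] = [[0.2313, 0.0541],
 [0.0541, 0.1722]].

Step 4 — quadratic form (x̄ - mu_0)^T · S^{-1} · (x̄ - mu_0):
  S^{-1} · (x̄ - mu_0) = (0.8514, 0.8907),
  (x̄ - mu_0)^T · [...] = (2.6667)·(0.8514) + (4.3333)·(0.8907) = 6.1302.

Step 5 — scale by n: T² = 6 · 6.1302 = 36.7815.

T² ≈ 36.7815


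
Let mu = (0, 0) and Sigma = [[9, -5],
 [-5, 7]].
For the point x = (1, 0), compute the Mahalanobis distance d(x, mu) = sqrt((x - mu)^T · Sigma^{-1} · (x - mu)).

Step 1 — centre the observation: (x - mu) = (1, 0).

Step 2 — invert Sigma. det(Sigma) = 9·7 - (-5)² = 38.
  Sigma^{-1} = (1/det) · [[d, -b], [-b, a]] = [[0.1842, 0.1316],
 [0.1316, 0.2368]].

Step 3 — form the quadratic (x - mu)^T · Sigma^{-1} · (x - mu):
  Sigma^{-1} · (x - mu) = (0.1842, 0.1316).
  (x - mu)^T · [Sigma^{-1} · (x - mu)] = (1)·(0.1842) + (0)·(0.1316) = 0.1842.

Step 4 — take square root: d = √(0.1842) ≈ 0.4292.

d(x, mu) = √(0.1842) ≈ 0.4292


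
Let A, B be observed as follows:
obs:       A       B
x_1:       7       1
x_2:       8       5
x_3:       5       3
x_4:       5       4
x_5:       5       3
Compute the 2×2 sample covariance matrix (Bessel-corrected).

Step 1 — column means:
  mean(A) = (7 + 8 + 5 + 5 + 5) / 5 = 30/5 = 6
  mean(B) = (1 + 5 + 3 + 4 + 3) / 5 = 16/5 = 3.2

Step 2 — sample covariance S[i,j] = (1/(n-1)) · Σ_k (x_{k,i} - mean_i) · (x_{k,j} - mean_j), with n-1 = 4.
  S[A,A] = ((1)·(1) + (2)·(2) + (-1)·(-1) + (-1)·(-1) + (-1)·(-1)) / 4 = 8/4 = 2
  S[A,B] = ((1)·(-2.2) + (2)·(1.8) + (-1)·(-0.2) + (-1)·(0.8) + (-1)·(-0.2)) / 4 = 1/4 = 0.25
  S[B,B] = ((-2.2)·(-2.2) + (1.8)·(1.8) + (-0.2)·(-0.2) + (0.8)·(0.8) + (-0.2)·(-0.2)) / 4 = 8.8/4 = 2.2

S is symmetric (S[j,i] = S[i,j]). Assembling:

S = [[2, 0.25],
 [0.25, 2.2]]


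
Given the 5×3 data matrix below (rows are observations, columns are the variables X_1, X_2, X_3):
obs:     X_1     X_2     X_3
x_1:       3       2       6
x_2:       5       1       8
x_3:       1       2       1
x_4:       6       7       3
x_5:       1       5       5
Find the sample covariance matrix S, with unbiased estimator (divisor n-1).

Step 1 — column means:
  mean(X_1) = (3 + 5 + 1 + 6 + 1) / 5 = 16/5 = 3.2
  mean(X_2) = (2 + 1 + 2 + 7 + 5) / 5 = 17/5 = 3.4
  mean(X_3) = (6 + 8 + 1 + 3 + 5) / 5 = 23/5 = 4.6

Step 2 — sample covariance S[i,j] = (1/(n-1)) · Σ_k (x_{k,i} - mean_i) · (x_{k,j} - mean_j), with n-1 = 4.
  S[X_1,X_1] = ((-0.2)·(-0.2) + (1.8)·(1.8) + (-2.2)·(-2.2) + (2.8)·(2.8) + (-2.2)·(-2.2)) / 4 = 20.8/4 = 5.2
  S[X_1,X_2] = ((-0.2)·(-1.4) + (1.8)·(-2.4) + (-2.2)·(-1.4) + (2.8)·(3.6) + (-2.2)·(1.6)) / 4 = 5.6/4 = 1.4
  S[X_1,X_3] = ((-0.2)·(1.4) + (1.8)·(3.4) + (-2.2)·(-3.6) + (2.8)·(-1.6) + (-2.2)·(0.4)) / 4 = 8.4/4 = 2.1
  S[X_2,X_2] = ((-1.4)·(-1.4) + (-2.4)·(-2.4) + (-1.4)·(-1.4) + (3.6)·(3.6) + (1.6)·(1.6)) / 4 = 25.2/4 = 6.3
  S[X_2,X_3] = ((-1.4)·(1.4) + (-2.4)·(3.4) + (-1.4)·(-3.6) + (3.6)·(-1.6) + (1.6)·(0.4)) / 4 = -10.2/4 = -2.55
  S[X_3,X_3] = ((1.4)·(1.4) + (3.4)·(3.4) + (-3.6)·(-3.6) + (-1.6)·(-1.6) + (0.4)·(0.4)) / 4 = 29.2/4 = 7.3

S is symmetric (S[j,i] = S[i,j]). Assembling:

S = [[5.2, 1.4, 2.1],
 [1.4, 6.3, -2.55],
 [2.1, -2.55, 7.3]]


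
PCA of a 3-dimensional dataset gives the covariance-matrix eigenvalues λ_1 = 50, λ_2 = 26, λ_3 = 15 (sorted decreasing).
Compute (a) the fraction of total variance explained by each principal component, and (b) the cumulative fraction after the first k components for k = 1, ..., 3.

Step 1 — total variance = trace(Sigma) = Σ λ_i = 50 + 26 + 15 = 91.

Step 2 — fraction explained by component i = λ_i / Σ λ:
  PC1: 50/91 = 0.5495
  PC2: 26/91 = 0.2857
  PC3: 15/91 = 0.1648

Step 3 — cumulative fraction after k components = (λ_1 + ... + λ_k) / Σ λ:
  k = 1: 50/91 = 0.5495
  k = 2: (50 + 26)/91 = 76/91 = 0.8352
  k = 3: (50 + 26 + 15)/91 = 91/91 = 1

Summary (fraction, with percent):

explained: PC1 0.5495 (54.95%), PC2 0.2857 (28.57%), PC3 0.1648 (16.48%);  cumulative: 0.5495, 0.8352, 1


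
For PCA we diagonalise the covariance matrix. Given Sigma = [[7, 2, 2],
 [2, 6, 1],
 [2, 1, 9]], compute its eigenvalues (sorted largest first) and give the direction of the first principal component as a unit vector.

Step 1 — characteristic polynomial p(λ) = det(λI - Sigma) = λ³ - tr·λ² + c_1·λ - det, where tr = trace, c_1 = sum of the principal 2×2 minors, det = det(Sigma):
  tr = 7 + 6 + 9 = 22,
  c_1 = (7·6 - (2)²) + (7·9 - (2)²) + (6·9 - (1)²) = 38 + 59 + 53 = 150,
  det = 7·(6·9 - (1)²) - (2)·((2)·9 - (1)·(2)) + (2)·((2)·(1) - 6·(2)) = 7·(53) - (2)·(16) + (2)·(-10) = 319.
  So p(λ) = λ³ - 22λ² + 150λ - 319.
Step 2 — look for an integer root (rational root theorem: any rational root is an integer divisor of 319). Testing λ = 11:
  p(11) = 1331 - 2662 + 1650 - 319 = 0  ✓
  Dividing out (λ - 11): p(λ) = (λ - 11)(λ² - 11λ + 29).
Step 3 — remaining eigenvalues from the quadratic λ² - 11λ + 29 = 0:
  Δ = 11² - 4·29 = 121 - 116 = 5,  λ = (11 ± √5)/2 = (11 ± 2.2361)/2 ≈ 6.618 or 4.382.
  Sorted: λ_1 = 11,  λ_2 = 6.618,  λ_3 = 4.382  (check: sum = 22 = tr ✓).

Step 4 — unit eigenvector for λ_1 = 11: v spans the null space of (Sigma - λ_1 I), whose rows are
  r_1 = (-4, 2, 2),  r_2 = (2, -5, 1),  r_3 = (2, 1, -2).
  v is orthogonal to every row, so take v ∝ r_1 × r_2 = ((2)·(1) - (2)·(-5), (2)·(2) - (-4)·(1), (-4)·(-5) - (2)·(2)) = (12, 8, 16).
  Rescale (divide by 4): u = (3, 2, 4).
  ||u|| = √((3)² + (2)² + (4)²) = √(29) ≈ 5.3852,  v_1 = u/||u|| ≈ (0.5571, 0.3714, 0.7428) (||v_1|| = 1).

λ_1 = 11,  λ_2 = 6.618,  λ_3 = 4.382;  v_1 ≈ (0.5571, 0.3714, 0.7428)


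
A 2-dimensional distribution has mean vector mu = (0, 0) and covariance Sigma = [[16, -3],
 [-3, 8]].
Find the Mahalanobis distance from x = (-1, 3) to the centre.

Step 1 — centre the observation: (x - mu) = (-1, 3).

Step 2 — invert Sigma. det(Sigma) = 16·8 - (-3)² = 119.
  Sigma^{-1} = (1/det) · [[d, -b], [-b, a]] = [[0.0672, 0.0252],
 [0.0252, 0.1345]].

Step 3 — form the quadratic (x - mu)^T · Sigma^{-1} · (x - mu):
  Sigma^{-1} · (x - mu) = (0.0084, 0.3782).
  (x - mu)^T · [Sigma^{-1} · (x - mu)] = (-1)·(0.0084) + (3)·(0.3782) = 1.1261.

Step 4 — take square root: d = √(1.1261) ≈ 1.0612.

d(x, mu) = √(1.1261) ≈ 1.0612


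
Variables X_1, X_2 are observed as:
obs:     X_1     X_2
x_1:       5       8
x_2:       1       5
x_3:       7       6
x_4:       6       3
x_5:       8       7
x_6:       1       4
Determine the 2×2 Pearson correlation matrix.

Step 1 — column means:
  mean(X_1) = (5 + 1 + 7 + 6 + 8 + 1) / 6 = 28/6 = 4.6667
  mean(X_2) = (8 + 5 + 6 + 3 + 7 + 4) / 6 = 33/6 = 5.5

Step 2 — sample variances and covariances s[i,j] = (1/(n-1)) · Σ_k (x_{k,i} - mean_i) · (x_{k,j} - mean_j), with n-1 = 5:
  s[X_1,X_1] = ((0.3333)·(0.3333) + (-3.6667)·(-3.6667) + (2.3333)·(2.3333) + (1.3333)·(1.3333) + (3.3333)·(3.3333) + (-3.6667)·(-3.6667)) / 5 = 45.3333/5 = 9.0667
  s[X_1,X_2] = ((0.3333)·(2.5) + (-3.6667)·(-0.5) + (2.3333)·(0.5) + (1.3333)·(-2.5) + (3.3333)·(1.5) + (-3.6667)·(-1.5)) / 5 = 11/5 = 2.2
  s[X_2,X_2] = ((2.5)·(2.5) + (-0.5)·(-0.5) + (0.5)·(0.5) + (-2.5)·(-2.5) + (1.5)·(1.5) + (-1.5)·(-1.5)) / 5 = 17.5/5 = 3.5
  Sample standard deviations s_i = √(s[i,i]):
  s(X_1) = √(9.0667) = 3.0111
  s(X_2) = √(3.5) = 1.8708

Step 3 — r_{ij} = s_{ij} / (s_i · s_j):
  r[X_1,X_1] = 1 (diagonal).
  r[X_1,X_2] = 2.2 / (3.0111 · 1.8708) = 2.2 / 5.6332 = 0.3905
  r[X_2,X_2] = 1 (diagonal).

R is symmetric with unit diagonal. Assembling:

R = [[1, 0.3905],
 [0.3905, 1]]


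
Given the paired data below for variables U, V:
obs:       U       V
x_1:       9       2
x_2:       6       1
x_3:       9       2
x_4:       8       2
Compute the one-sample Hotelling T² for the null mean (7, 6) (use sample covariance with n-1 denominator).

Step 1 — sample mean vector:
  mean(U) = (9 + 6 + 9 + 8) / 4 = 32/4 = 8
  mean(V) = (2 + 1 + 2 + 2) / 4 = 7/4 = 1.75
  x̄ = (8, 1.75),  deviation x̄ - mu_0 = (8, 1.75) - (7, 6) = (1, -4.25).

Step 2 — sample covariance matrix, S[i,j] = (1/(n-1)) · Σ_k (x_{k,i} - mean_i) · (x_{k,j} - mean_j), divisor n-1 = 3:
  S[U,U] = ((1)·(1) + (-2)·(-2) + (1)·(1) + (0)·(0)) / 3 = 6/3 = 2
  S[U,V] = ((1)·(0.25) + (-2)·(-0.75) + (1)·(0.25) + (0)·(0.25)) / 3 = 2/3 = 0.6667
  S[V,V] = ((0.25)·(0.25) + (-0.75)·(-0.75) + (0.25)·(0.25) + (0.25)·(0.25)) / 3 = 0.75/3 = 0.25
  S = [[2, 0.6667],
 [0.6667, 0.25]].

Step 3 — invert S. det(S) = 2·0.25 - (0.6667)² = 0.0556.
  S^{-1} = (1/det) · [[d, -b], [-b, a]] = [[4.5, -12],
 [-12, 36]].

Step 4 — quadratic form (x̄ - mu_0)^T · S^{-1} · (x̄ - mu_0):
  S^{-1} · (x̄ - mu_0) = (55.5, -165),
  (x̄ - mu_0)^T · [...] = (1)·(55.5) + (-4.25)·(-165) = 756.75.

Step 5 — scale by n: T² = 4 · 756.75 = 3027.

T² ≈ 3027


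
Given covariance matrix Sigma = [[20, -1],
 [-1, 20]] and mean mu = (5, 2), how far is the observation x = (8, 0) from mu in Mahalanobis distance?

Step 1 — centre the observation: (x - mu) = (3, -2).

Step 2 — invert Sigma. det(Sigma) = 20·20 - (-1)² = 399.
  Sigma^{-1} = (1/det) · [[d, -b], [-b, a]] = [[0.0501, 0.0025],
 [0.0025, 0.0501]].

Step 3 — form the quadratic (x - mu)^T · Sigma^{-1} · (x - mu):
  Sigma^{-1} · (x - mu) = (0.1454, -0.0927).
  (x - mu)^T · [Sigma^{-1} · (x - mu)] = (3)·(0.1454) + (-2)·(-0.0927) = 0.6216.

Step 4 — take square root: d = √(0.6216) ≈ 0.7884.

d(x, mu) = √(0.6216) ≈ 0.7884


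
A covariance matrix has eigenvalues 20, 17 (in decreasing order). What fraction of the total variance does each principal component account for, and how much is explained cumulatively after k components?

Step 1 — total variance = trace(Sigma) = Σ λ_i = 20 + 17 = 37.

Step 2 — fraction explained by component i = λ_i / Σ λ:
  PC1: 20/37 = 0.5405
  PC2: 17/37 = 0.4595

Step 3 — cumulative fraction after k components = (λ_1 + ... + λ_k) / Σ λ:
  k = 1: 20/37 = 0.5405
  k = 2: (20 + 17)/37 = 37/37 = 1

Summary (fraction, with percent):

explained: PC1 0.5405 (54.05%), PC2 0.4595 (45.95%);  cumulative: 0.5405, 1


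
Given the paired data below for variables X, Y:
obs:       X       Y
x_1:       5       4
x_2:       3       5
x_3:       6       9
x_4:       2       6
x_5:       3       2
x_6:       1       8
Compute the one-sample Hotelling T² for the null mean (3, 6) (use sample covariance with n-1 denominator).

Step 1 — sample mean vector:
  mean(X) = (5 + 3 + 6 + 2 + 3 + 1) / 6 = 20/6 = 3.3333
  mean(Y) = (4 + 5 + 9 + 6 + 2 + 8) / 6 = 34/6 = 5.6667
  x̄ = (3.3333, 5.6667),  deviation x̄ - mu_0 = (3.3333, 5.6667) - (3, 6) = (0.3333, -0.3333).

Step 2 — sample covariance matrix, S[i,j] = (1/(n-1)) · Σ_k (x_{k,i} - mean_i) · (x_{k,j} - mean_j), divisor n-1 = 5:
  S[X,X] = ((1.6667)·(1.6667) + (-0.3333)·(-0.3333) + (2.6667)·(2.6667) + (-1.3333)·(-1.3333) + (-0.3333)·(-0.3333) + (-2.3333)·(-2.3333)) / 5 = 17.3333/5 = 3.4667
  S[X,Y] = ((1.6667)·(-1.6667) + (-0.3333)·(-0.6667) + (2.6667)·(3.3333) + (-1.3333)·(0.3333) + (-0.3333)·(-3.6667) + (-2.3333)·(2.3333)) / 5 = 1.6667/5 = 0.3333
  S[Y,Y] = ((-1.6667)·(-1.6667) + (-0.6667)·(-0.6667) + (3.3333)·(3.3333) + (0.3333)·(0.3333) + (-3.6667)·(-3.6667) + (2.3333)·(2.3333)) / 5 = 33.3333/5 = 6.6667
  S = [[3.4667, 0.3333],
 [0.3333, 6.6667]].

Step 3 — invert S. det(S) = 3.4667·6.6667 - (0.3333)² = 23.
  S^{-1} = (1/det) · [[d, -b], [-b, a]] = [[0.2899, -0.0145],
 [-0.0145, 0.1507]].

Step 4 — quadratic form (x̄ - mu_0)^T · S^{-1} · (x̄ - mu_0):
  S^{-1} · (x̄ - mu_0) = (0.1014, -0.0551),
  (x̄ - mu_0)^T · [...] = (0.3333)·(0.1014) + (-0.3333)·(-0.0551) = 0.0522.

Step 5 — scale by n: T² = 6 · 0.0522 = 0.313.

T² ≈ 0.313


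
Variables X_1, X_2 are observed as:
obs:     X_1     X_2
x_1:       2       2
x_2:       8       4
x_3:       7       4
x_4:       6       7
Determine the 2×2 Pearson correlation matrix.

Step 1 — column means:
  mean(X_1) = (2 + 8 + 7 + 6) / 4 = 23/4 = 5.75
  mean(X_2) = (2 + 4 + 4 + 7) / 4 = 17/4 = 4.25

Step 2 — sample variances and covariances s[i,j] = (1/(n-1)) · Σ_k (x_{k,i} - mean_i) · (x_{k,j} - mean_j), with n-1 = 3:
  s[X_1,X_1] = ((-3.75)·(-3.75) + (2.25)·(2.25) + (1.25)·(1.25) + (0.25)·(0.25)) / 3 = 20.75/3 = 6.9167
  s[X_1,X_2] = ((-3.75)·(-2.25) + (2.25)·(-0.25) + (1.25)·(-0.25) + (0.25)·(2.75)) / 3 = 8.25/3 = 2.75
  s[X_2,X_2] = ((-2.25)·(-2.25) + (-0.25)·(-0.25) + (-0.25)·(-0.25) + (2.75)·(2.75)) / 3 = 12.75/3 = 4.25
  Sample standard deviations s_i = √(s[i,i]):
  s(X_1) = √(6.9167) = 2.63
  s(X_2) = √(4.25) = 2.0616

Step 3 — r_{ij} = s_{ij} / (s_i · s_j):
  r[X_1,X_1] = 1 (diagonal).
  r[X_1,X_2] = 2.75 / (2.63 · 2.0616) = 2.75 / 5.4218 = 0.5072
  r[X_2,X_2] = 1 (diagonal).

R is symmetric with unit diagonal. Assembling:

R = [[1, 0.5072],
 [0.5072, 1]]


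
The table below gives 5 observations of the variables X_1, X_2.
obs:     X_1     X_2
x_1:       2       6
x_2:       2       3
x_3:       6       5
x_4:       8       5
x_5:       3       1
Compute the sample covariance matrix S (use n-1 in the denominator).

Step 1 — column means:
  mean(X_1) = (2 + 2 + 6 + 8 + 3) / 5 = 21/5 = 4.2
  mean(X_2) = (6 + 3 + 5 + 5 + 1) / 5 = 20/5 = 4

Step 2 — sample covariance S[i,j] = (1/(n-1)) · Σ_k (x_{k,i} - mean_i) · (x_{k,j} - mean_j), with n-1 = 4.
  S[X_1,X_1] = ((-2.2)·(-2.2) + (-2.2)·(-2.2) + (1.8)·(1.8) + (3.8)·(3.8) + (-1.2)·(-1.2)) / 4 = 28.8/4 = 7.2
  S[X_1,X_2] = ((-2.2)·(2) + (-2.2)·(-1) + (1.8)·(1) + (3.8)·(1) + (-1.2)·(-3)) / 4 = 7/4 = 1.75
  S[X_2,X_2] = ((2)·(2) + (-1)·(-1) + (1)·(1) + (1)·(1) + (-3)·(-3)) / 4 = 16/4 = 4

S is symmetric (S[j,i] = S[i,j]). Assembling:

S = [[7.2, 1.75],
 [1.75, 4]]


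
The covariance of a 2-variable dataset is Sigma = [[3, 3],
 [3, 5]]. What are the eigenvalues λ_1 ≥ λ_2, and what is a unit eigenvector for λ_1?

Step 1 — characteristic polynomial of 2×2 Sigma:
  det(Sigma - λI) = λ² - trace · λ + det = 0.
  trace = 3 + 5 = 8, det = 3·5 - (3)² = 6.
Step 2 — discriminant:
  Δ = trace² - 4·det = 64 - 24 = 40.
Step 3 — eigenvalues:
  λ = (trace ± √Δ)/2 = (8 ± 6.3246)/2,
  λ_1 = 7.1623,  λ_2 = 0.8377.

Step 4 — unit eigenvector for λ_1: solve (Sigma - λ_1 I)v = 0. First row:
  (3 - 7.1623)·v_x + (3)·v_y = 0, i.e. (-4.1623)·v_x + (3)·v_y = 0,
  so v ∝ (b, λ_1 - a) = (3, 4.1623) = u.
  ||u|| = √((3)² + (4.1623)²) = √(26.3246) ≈ 5.1307,
  v_1 = u/||u|| ≈ (0.5847, 0.8112) (||v_1|| = 1).

λ_1 = 7.1623,  λ_2 = 0.8377;  v_1 ≈ (0.5847, 0.8112)


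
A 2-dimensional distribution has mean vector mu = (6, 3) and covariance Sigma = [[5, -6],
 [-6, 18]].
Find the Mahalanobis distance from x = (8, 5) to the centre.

Step 1 — centre the observation: (x - mu) = (2, 2).

Step 2 — invert Sigma. det(Sigma) = 5·18 - (-6)² = 54.
  Sigma^{-1} = (1/det) · [[d, -b], [-b, a]] = [[0.3333, 0.1111],
 [0.1111, 0.0926]].

Step 3 — form the quadratic (x - mu)^T · Sigma^{-1} · (x - mu):
  Sigma^{-1} · (x - mu) = (0.8889, 0.4074).
  (x - mu)^T · [Sigma^{-1} · (x - mu)] = (2)·(0.8889) + (2)·(0.4074) = 2.5926.

Step 4 — take square root: d = √(2.5926) ≈ 1.6102.

d(x, mu) = √(2.5926) ≈ 1.6102


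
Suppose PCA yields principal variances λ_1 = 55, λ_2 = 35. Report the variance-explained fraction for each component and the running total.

Step 1 — total variance = trace(Sigma) = Σ λ_i = 55 + 35 = 90.

Step 2 — fraction explained by component i = λ_i / Σ λ:
  PC1: 55/90 = 0.6111
  PC2: 35/90 = 0.3889

Step 3 — cumulative fraction after k components = (λ_1 + ... + λ_k) / Σ λ:
  k = 1: 55/90 = 0.6111
  k = 2: (55 + 35)/90 = 90/90 = 1

Summary (fraction, with percent):

explained: PC1 0.6111 (61.11%), PC2 0.3889 (38.89%);  cumulative: 0.6111, 1


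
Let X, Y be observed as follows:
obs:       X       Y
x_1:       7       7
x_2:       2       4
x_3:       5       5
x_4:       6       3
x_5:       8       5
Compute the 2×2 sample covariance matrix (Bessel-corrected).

Step 1 — column means:
  mean(X) = (7 + 2 + 5 + 6 + 8) / 5 = 28/5 = 5.6
  mean(Y) = (7 + 4 + 5 + 3 + 5) / 5 = 24/5 = 4.8

Step 2 — sample covariance S[i,j] = (1/(n-1)) · Σ_k (x_{k,i} - mean_i) · (x_{k,j} - mean_j), with n-1 = 4.
  S[X,X] = ((1.4)·(1.4) + (-3.6)·(-3.6) + (-0.6)·(-0.6) + (0.4)·(0.4) + (2.4)·(2.4)) / 4 = 21.2/4 = 5.3
  S[X,Y] = ((1.4)·(2.2) + (-3.6)·(-0.8) + (-0.6)·(0.2) + (0.4)·(-1.8) + (2.4)·(0.2)) / 4 = 5.6/4 = 1.4
  S[Y,Y] = ((2.2)·(2.2) + (-0.8)·(-0.8) + (0.2)·(0.2) + (-1.8)·(-1.8) + (0.2)·(0.2)) / 4 = 8.8/4 = 2.2

S is symmetric (S[j,i] = S[i,j]). Assembling:

S = [[5.3, 1.4],
 [1.4, 2.2]]


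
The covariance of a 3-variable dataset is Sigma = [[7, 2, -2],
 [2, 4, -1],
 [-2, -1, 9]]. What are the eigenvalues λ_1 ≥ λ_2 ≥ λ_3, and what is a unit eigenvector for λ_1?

Step 1 — characteristic polynomial p(λ) = det(λI - Sigma) = λ³ - tr·λ² + c_1·λ - det, where tr = trace, c_1 = sum of the principal 2×2 minors, det = det(Sigma):
  tr = 7 + 4 + 9 = 20,
  c_1 = (7·4 - (2)²) + (7·9 - (-2)²) + (4·9 - (-1)²) = 24 + 59 + 35 = 118,
  det = 7·(4·9 - (-1)²) - (2)·((2)·9 - (-1)·(-2)) + (-2)·((2)·(-1) - 4·(-2)) = 7·(35) - (2)·(16) + (-2)·(6) = 201.
  So p(λ) = λ³ - 20λ² + 118λ - 201.
Step 2 — look for an integer root (rational root theorem: any rational root is an integer divisor of 201). Testing λ = 3:
  p(3) = 27 - 180 + 354 - 201 = 0  ✓
  Dividing out (λ - 3): p(λ) = (λ - 3)(λ² - 17λ + 67).
Step 3 — remaining eigenvalues from the quadratic λ² - 17λ + 67 = 0:
  Δ = 17² - 4·67 = 289 - 268 = 21,  λ = (17 ± √21)/2 = (17 ± 4.5826)/2 ≈ 10.7913 or 6.2087.
  Sorted: λ_1 = 10.7913,  λ_2 = 6.2087,  λ_3 = 3  (check: sum = 20 = tr ✓).

Step 4 — unit eigenvector for λ_1 ≈ 10.7913: v spans the null space of (Sigma - λ_1 I), whose rows are
  r_1 = (-3.7913, 2, -2),  r_2 = (2, -6.7913, -1),  r_3 = (-2, -1, -1.7913).
  v is orthogonal to every row, so take v ∝ r_1 × r_2 = ((2)·(-1) - (-2)·(-6.7913), (-2)·(2) - (-3.7913)·(-1), (-3.7913)·(-6.7913) - (2)·(2)) ≈ (-15.5826, -7.7913, 21.7477).
  Rescale (multiply by -1 so the first nonzero entry is positive): u = (15.5826, 7.7913, -21.7477).
  ||u|| = √((15.5826)² + (7.7913)² + (-21.7477)²) = √(776.4845) ≈ 27.8655,  v_1 = u/||u|| ≈ (0.5592, 0.2796, -0.7805) (||v_1|| = 1).

λ_1 = 10.7913,  λ_2 = 6.2087,  λ_3 = 3;  v_1 ≈ (0.5592, 0.2796, -0.7805)


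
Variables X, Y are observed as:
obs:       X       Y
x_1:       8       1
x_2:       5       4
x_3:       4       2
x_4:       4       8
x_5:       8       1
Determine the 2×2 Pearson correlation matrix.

Step 1 — column means:
  mean(X) = (8 + 5 + 4 + 4 + 8) / 5 = 29/5 = 5.8
  mean(Y) = (1 + 4 + 2 + 8 + 1) / 5 = 16/5 = 3.2

Step 2 — sample variances and covariances s[i,j] = (1/(n-1)) · Σ_k (x_{k,i} - mean_i) · (x_{k,j} - mean_j), with n-1 = 4:
  s[X,X] = ((2.2)·(2.2) + (-0.8)·(-0.8) + (-1.8)·(-1.8) + (-1.8)·(-1.8) + (2.2)·(2.2)) / 4 = 16.8/4 = 4.2
  s[X,Y] = ((2.2)·(-2.2) + (-0.8)·(0.8) + (-1.8)·(-1.2) + (-1.8)·(4.8) + (2.2)·(-2.2)) / 4 = -16.8/4 = -4.2
  s[Y,Y] = ((-2.2)·(-2.2) + (0.8)·(0.8) + (-1.2)·(-1.2) + (4.8)·(4.8) + (-2.2)·(-2.2)) / 4 = 34.8/4 = 8.7
  Sample standard deviations s_i = √(s[i,i]):
  s(X) = √(4.2) = 2.0494
  s(Y) = √(8.7) = 2.9496

Step 3 — r_{ij} = s_{ij} / (s_i · s_j):
  r[X,X] = 1 (diagonal).
  r[X,Y] = -4.2 / (2.0494 · 2.9496) = -4.2 / 6.0448 = -0.6948
  r[Y,Y] = 1 (diagonal).

R is symmetric with unit diagonal. Assembling:

R = [[1, -0.6948],
 [-0.6948, 1]]


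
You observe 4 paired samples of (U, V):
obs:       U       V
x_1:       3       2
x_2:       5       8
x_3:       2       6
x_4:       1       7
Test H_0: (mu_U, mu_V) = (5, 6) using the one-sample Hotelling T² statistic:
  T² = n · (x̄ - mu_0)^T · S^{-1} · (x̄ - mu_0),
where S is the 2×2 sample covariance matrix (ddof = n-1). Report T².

Step 1 — sample mean vector:
  mean(U) = (3 + 5 + 2 + 1) / 4 = 11/4 = 2.75
  mean(V) = (2 + 8 + 6 + 7) / 4 = 23/4 = 5.75
  x̄ = (2.75, 5.75),  deviation x̄ - mu_0 = (2.75, 5.75) - (5, 6) = (-2.25, -0.25).

Step 2 — sample covariance matrix, S[i,j] = (1/(n-1)) · Σ_k (x_{k,i} - mean_i) · (x_{k,j} - mean_j), divisor n-1 = 3:
  S[U,U] = ((0.25)·(0.25) + (2.25)·(2.25) + (-0.75)·(-0.75) + (-1.75)·(-1.75)) / 3 = 8.75/3 = 2.9167
  S[U,V] = ((0.25)·(-3.75) + (2.25)·(2.25) + (-0.75)·(0.25) + (-1.75)·(1.25)) / 3 = 1.75/3 = 0.5833
  S[V,V] = ((-3.75)·(-3.75) + (2.25)·(2.25) + (0.25)·(0.25) + (1.25)·(1.25)) / 3 = 20.75/3 = 6.9167
  S = [[2.9167, 0.5833],
 [0.5833, 6.9167]].

Step 3 — invert S. det(S) = 2.9167·6.9167 - (0.5833)² = 19.8333.
  S^{-1} = (1/det) · [[d, -b], [-b, a]] = [[0.3487, -0.0294],
 [-0.0294, 0.1471]].

Step 4 — quadratic form (x̄ - mu_0)^T · S^{-1} · (x̄ - mu_0):
  S^{-1} · (x̄ - mu_0) = (-0.7773, 0.0294),
  (x̄ - mu_0)^T · [...] = (-2.25)·(-0.7773) + (-0.25)·(0.0294) = 1.7416.

Step 5 — scale by n: T² = 4 · 1.7416 = 6.9664.

T² ≈ 6.9664


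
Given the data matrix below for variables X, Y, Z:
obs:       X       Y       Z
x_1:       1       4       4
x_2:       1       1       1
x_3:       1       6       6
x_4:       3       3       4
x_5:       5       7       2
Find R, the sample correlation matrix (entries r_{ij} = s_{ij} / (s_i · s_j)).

Step 1 — column means:
  mean(X) = (1 + 1 + 1 + 3 + 5) / 5 = 11/5 = 2.2
  mean(Y) = (4 + 1 + 6 + 3 + 7) / 5 = 21/5 = 4.2
  mean(Z) = (4 + 1 + 6 + 4 + 2) / 5 = 17/5 = 3.4

Step 2 — sample variances and covariances s[i,j] = (1/(n-1)) · Σ_k (x_{k,i} - mean_i) · (x_{k,j} - mean_j), with n-1 = 4:
  s[X,X] = ((-1.2)·(-1.2) + (-1.2)·(-1.2) + (-1.2)·(-1.2) + (0.8)·(0.8) + (2.8)·(2.8)) / 4 = 12.8/4 = 3.2
  s[X,Y] = ((-1.2)·(-0.2) + (-1.2)·(-3.2) + (-1.2)·(1.8) + (0.8)·(-1.2) + (2.8)·(2.8)) / 4 = 8.8/4 = 2.2
  s[X,Z] = ((-1.2)·(0.6) + (-1.2)·(-2.4) + (-1.2)·(2.6) + (0.8)·(0.6) + (2.8)·(-1.4)) / 4 = -4.4/4 = -1.1
  s[Y,Y] = ((-0.2)·(-0.2) + (-3.2)·(-3.2) + (1.8)·(1.8) + (-1.2)·(-1.2) + (2.8)·(2.8)) / 4 = 22.8/4 = 5.7
  s[Y,Z] = ((-0.2)·(0.6) + (-3.2)·(-2.4) + (1.8)·(2.6) + (-1.2)·(0.6) + (2.8)·(-1.4)) / 4 = 7.6/4 = 1.9
  s[Z,Z] = ((0.6)·(0.6) + (-2.4)·(-2.4) + (2.6)·(2.6) + (0.6)·(0.6) + (-1.4)·(-1.4)) / 4 = 15.2/4 = 3.8
  Sample standard deviations s_i = √(s[i,i]):
  s(X) = √(3.2) = 1.7889
  s(Y) = √(5.7) = 2.3875
  s(Z) = √(3.8) = 1.9494

Step 3 — r_{ij} = s_{ij} / (s_i · s_j):
  r[X,X] = 1 (diagonal).
  r[X,Y] = 2.2 / (1.7889 · 2.3875) = 2.2 / 4.2708 = 0.5151
  r[X,Z] = -1.1 / (1.7889 · 1.9494) = -1.1 / 3.4871 = -0.3154
  r[Y,Y] = 1 (diagonal).
  r[Y,Z] = 1.9 / (2.3875 · 1.9494) = 1.9 / 4.654 = 0.4082
  r[Z,Z] = 1 (diagonal).

R is symmetric with unit diagonal. Assembling:

R = [[1, 0.5151, -0.3154],
 [0.5151, 1, 0.4082],
 [-0.3154, 0.4082, 1]]


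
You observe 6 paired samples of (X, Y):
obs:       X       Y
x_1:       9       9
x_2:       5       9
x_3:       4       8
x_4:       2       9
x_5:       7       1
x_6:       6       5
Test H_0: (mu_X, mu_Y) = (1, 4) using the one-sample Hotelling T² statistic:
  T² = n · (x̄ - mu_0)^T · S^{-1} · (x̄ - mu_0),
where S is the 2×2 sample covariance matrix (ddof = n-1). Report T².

Step 1 — sample mean vector:
  mean(X) = (9 + 5 + 4 + 2 + 7 + 6) / 6 = 33/6 = 5.5
  mean(Y) = (9 + 9 + 8 + 9 + 1 + 5) / 6 = 41/6 = 6.8333
  x̄ = (5.5, 6.8333),  deviation x̄ - mu_0 = (5.5, 6.8333) - (1, 4) = (4.5, 2.8333).

Step 2 — sample covariance matrix, S[i,j] = (1/(n-1)) · Σ_k (x_{k,i} - mean_i) · (x_{k,j} - mean_j), divisor n-1 = 5:
  S[X,X] = ((3.5)·(3.5) + (-0.5)·(-0.5) + (-1.5)·(-1.5) + (-3.5)·(-3.5) + (1.5)·(1.5) + (0.5)·(0.5)) / 5 = 29.5/5 = 5.9
  S[X,Y] = ((3.5)·(2.1667) + (-0.5)·(2.1667) + (-1.5)·(1.1667) + (-3.5)·(2.1667) + (1.5)·(-5.8333) + (0.5)·(-1.8333)) / 5 = -12.5/5 = -2.5
  S[Y,Y] = ((2.1667)·(2.1667) + (2.1667)·(2.1667) + (1.1667)·(1.1667) + (2.1667)·(2.1667) + (-5.8333)·(-5.8333) + (-1.8333)·(-1.8333)) / 5 = 52.8333/5 = 10.5667
  S = [[5.9, -2.5],
 [-2.5, 10.5667]].

Step 3 — invert S. det(S) = 5.9·10.5667 - (-2.5)² = 56.0933.
  S^{-1} = (1/det) · [[d, -b], [-b, a]] = [[0.1884, 0.0446],
 [0.0446, 0.1052]].

Step 4 — quadratic form (x̄ - mu_0)^T · S^{-1} · (x̄ - mu_0):
  S^{-1} · (x̄ - mu_0) = (0.974, 0.4986),
  (x̄ - mu_0)^T · [...] = (4.5)·(0.974) + (2.8333)·(0.4986) = 5.7955.

Step 5 — scale by n: T² = 6 · 5.7955 = 34.773.

T² ≈ 34.773


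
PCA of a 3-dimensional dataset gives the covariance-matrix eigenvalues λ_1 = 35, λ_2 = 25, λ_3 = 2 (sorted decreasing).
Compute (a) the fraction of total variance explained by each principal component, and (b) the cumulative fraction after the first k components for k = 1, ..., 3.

Step 1 — total variance = trace(Sigma) = Σ λ_i = 35 + 25 + 2 = 62.

Step 2 — fraction explained by component i = λ_i / Σ λ:
  PC1: 35/62 = 0.5645
  PC2: 25/62 = 0.4032
  PC3: 2/62 = 0.0323

Step 3 — cumulative fraction after k components = (λ_1 + ... + λ_k) / Σ λ:
  k = 1: 35/62 = 0.5645
  k = 2: (35 + 25)/62 = 60/62 = 0.9677
  k = 3: (35 + 25 + 2)/62 = 62/62 = 1

Summary (fraction, with percent):

explained: PC1 0.5645 (56.45%), PC2 0.4032 (40.32%), PC3 0.0323 (3.23%);  cumulative: 0.5645, 0.9677, 1


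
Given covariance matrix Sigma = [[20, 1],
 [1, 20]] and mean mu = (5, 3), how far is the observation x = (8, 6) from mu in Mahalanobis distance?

Step 1 — centre the observation: (x - mu) = (3, 3).

Step 2 — invert Sigma. det(Sigma) = 20·20 - (1)² = 399.
  Sigma^{-1} = (1/det) · [[d, -b], [-b, a]] = [[0.0501, -0.0025],
 [-0.0025, 0.0501]].

Step 3 — form the quadratic (x - mu)^T · Sigma^{-1} · (x - mu):
  Sigma^{-1} · (x - mu) = (0.1429, 0.1429).
  (x - mu)^T · [Sigma^{-1} · (x - mu)] = (3)·(0.1429) + (3)·(0.1429) = 0.8571.

Step 4 — take square root: d = √(0.8571) ≈ 0.9258.

d(x, mu) = √(0.8571) ≈ 0.9258


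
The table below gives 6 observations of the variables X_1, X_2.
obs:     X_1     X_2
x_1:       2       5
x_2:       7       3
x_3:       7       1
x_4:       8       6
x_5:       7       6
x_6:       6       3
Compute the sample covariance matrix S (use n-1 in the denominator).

Step 1 — column means:
  mean(X_1) = (2 + 7 + 7 + 8 + 7 + 6) / 6 = 37/6 = 6.1667
  mean(X_2) = (5 + 3 + 1 + 6 + 6 + 3) / 6 = 24/6 = 4

Step 2 — sample covariance S[i,j] = (1/(n-1)) · Σ_k (x_{k,i} - mean_i) · (x_{k,j} - mean_j), with n-1 = 5.
  S[X_1,X_1] = ((-4.1667)·(-4.1667) + (0.8333)·(0.8333) + (0.8333)·(0.8333) + (1.8333)·(1.8333) + (0.8333)·(0.8333) + (-0.1667)·(-0.1667)) / 5 = 22.8333/5 = 4.5667
  S[X_1,X_2] = ((-4.1667)·(1) + (0.8333)·(-1) + (0.8333)·(-3) + (1.8333)·(2) + (0.8333)·(2) + (-0.1667)·(-1)) / 5 = -2/5 = -0.4
  S[X_2,X_2] = ((1)·(1) + (-1)·(-1) + (-3)·(-3) + (2)·(2) + (2)·(2) + (-1)·(-1)) / 5 = 20/5 = 4

S is symmetric (S[j,i] = S[i,j]). Assembling:

S = [[4.5667, -0.4],
 [-0.4, 4]]


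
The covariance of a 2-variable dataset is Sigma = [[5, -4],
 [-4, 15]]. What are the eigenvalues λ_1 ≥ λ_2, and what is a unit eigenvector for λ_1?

Step 1 — characteristic polynomial of 2×2 Sigma:
  det(Sigma - λI) = λ² - trace · λ + det = 0.
  trace = 5 + 15 = 20, det = 5·15 - (-4)² = 59.
Step 2 — discriminant:
  Δ = trace² - 4·det = 400 - 236 = 164.
Step 3 — eigenvalues:
  λ = (trace ± √Δ)/2 = (20 ± 12.8062)/2,
  λ_1 = 16.4031,  λ_2 = 3.5969.

Step 4 — unit eigenvector for λ_1: solve (Sigma - λ_1 I)v = 0. First row:
  (5 - 16.4031)·v_x + (-4)·v_y = 0, i.e. (-11.4031)·v_x + (-4)·v_y = 0,
  so v ∝ (b, λ_1 - a) = (-4, 11.4031); multiply by -1 so the first entry is positive: u = (4, -11.4031).
  ||u|| = √((4)² + (-11.4031)²) = √(146.0312) ≈ 12.0843,
  v_1 = u/||u|| ≈ (0.331, -0.9436) (||v_1|| = 1).

λ_1 = 16.4031,  λ_2 = 3.5969;  v_1 ≈ (0.331, -0.9436)


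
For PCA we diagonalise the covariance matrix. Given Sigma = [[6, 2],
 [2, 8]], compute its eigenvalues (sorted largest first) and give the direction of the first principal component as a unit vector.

Step 1 — characteristic polynomial of 2×2 Sigma:
  det(Sigma - λI) = λ² - trace · λ + det = 0.
  trace = 6 + 8 = 14, det = 6·8 - (2)² = 44.
Step 2 — discriminant:
  Δ = trace² - 4·det = 196 - 176 = 20.
Step 3 — eigenvalues:
  λ = (trace ± √Δ)/2 = (14 ± 4.4721)/2,
  λ_1 = 9.2361,  λ_2 = 4.7639.

Step 4 — unit eigenvector for λ_1: solve (Sigma - λ_1 I)v = 0. First row:
  (6 - 9.2361)·v_x + (2)·v_y = 0, i.e. (-3.2361)·v_x + (2)·v_y = 0,
  so v ∝ (b, λ_1 - a) = (2, 3.2361) = u.
  ||u|| = √((2)² + (3.2361)²) = √(14.4721) ≈ 3.8042,
  v_1 = u/||u|| ≈ (0.5257, 0.8507) (||v_1|| = 1).

λ_1 = 9.2361,  λ_2 = 4.7639;  v_1 ≈ (0.5257, 0.8507)


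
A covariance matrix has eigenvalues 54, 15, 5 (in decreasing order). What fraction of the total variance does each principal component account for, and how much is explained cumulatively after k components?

Step 1 — total variance = trace(Sigma) = Σ λ_i = 54 + 15 + 5 = 74.

Step 2 — fraction explained by component i = λ_i / Σ λ:
  PC1: 54/74 = 0.7297
  PC2: 15/74 = 0.2027
  PC3: 5/74 = 0.0676

Step 3 — cumulative fraction after k components = (λ_1 + ... + λ_k) / Σ λ:
  k = 1: 54/74 = 0.7297
  k = 2: (54 + 15)/74 = 69/74 = 0.9324
  k = 3: (54 + 15 + 5)/74 = 74/74 = 1

Summary (fraction, with percent):

explained: PC1 0.7297 (72.97%), PC2 0.2027 (20.27%), PC3 0.0676 (6.76%);  cumulative: 0.7297, 0.9324, 1


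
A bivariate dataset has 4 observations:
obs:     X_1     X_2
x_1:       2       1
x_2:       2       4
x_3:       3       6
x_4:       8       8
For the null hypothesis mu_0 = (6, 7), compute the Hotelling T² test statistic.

Step 1 — sample mean vector:
  mean(X_1) = (2 + 2 + 3 + 8) / 4 = 15/4 = 3.75
  mean(X_2) = (1 + 4 + 6 + 8) / 4 = 19/4 = 4.75
  x̄ = (3.75, 4.75),  deviation x̄ - mu_0 = (3.75, 4.75) - (6, 7) = (-2.25, -2.25).

Step 2 — sample covariance matrix, S[i,j] = (1/(n-1)) · Σ_k (x_{k,i} - mean_i) · (x_{k,j} - mean_j), divisor n-1 = 3:
  S[X_1,X_1] = ((-1.75)·(-1.75) + (-1.75)·(-1.75) + (-0.75)·(-0.75) + (4.25)·(4.25)) / 3 = 24.75/3 = 8.25
  S[X_1,X_2] = ((-1.75)·(-3.75) + (-1.75)·(-0.75) + (-0.75)·(1.25) + (4.25)·(3.25)) / 3 = 20.75/3 = 6.9167
  S[X_2,X_2] = ((-3.75)·(-3.75) + (-0.75)·(-0.75) + (1.25)·(1.25) + (3.25)·(3.25)) / 3 = 26.75/3 = 8.9167
  S = [[8.25, 6.9167],
 [6.9167, 8.9167]].

Step 3 — invert S. det(S) = 8.25·8.9167 - (6.9167)² = 25.7222.
  S^{-1} = (1/det) · [[d, -b], [-b, a]] = [[0.3467, -0.2689],
 [-0.2689, 0.3207]].

Step 4 — quadratic form (x̄ - mu_0)^T · S^{-1} · (x̄ - mu_0):
  S^{-1} · (x̄ - mu_0) = (-0.1749, -0.1166),
  (x̄ - mu_0)^T · [...] = (-2.25)·(-0.1749) + (-2.25)·(-0.1166) = 0.656.

Step 5 — scale by n: T² = 4 · 0.656 = 2.6242.

T² ≈ 2.6242


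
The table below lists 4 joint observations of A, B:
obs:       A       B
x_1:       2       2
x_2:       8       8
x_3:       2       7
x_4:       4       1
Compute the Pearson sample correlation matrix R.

Step 1 — column means:
  mean(A) = (2 + 8 + 2 + 4) / 4 = 16/4 = 4
  mean(B) = (2 + 8 + 7 + 1) / 4 = 18/4 = 4.5

Step 2 — sample variances and covariances s[i,j] = (1/(n-1)) · Σ_k (x_{k,i} - mean_i) · (x_{k,j} - mean_j), with n-1 = 3:
  s[A,A] = ((-2)·(-2) + (4)·(4) + (-2)·(-2) + (0)·(0)) / 3 = 24/3 = 8
  s[A,B] = ((-2)·(-2.5) + (4)·(3.5) + (-2)·(2.5) + (0)·(-3.5)) / 3 = 14/3 = 4.6667
  s[B,B] = ((-2.5)·(-2.5) + (3.5)·(3.5) + (2.5)·(2.5) + (-3.5)·(-3.5)) / 3 = 37/3 = 12.3333
  Sample standard deviations s_i = √(s[i,i]):
  s(A) = √(8) = 2.8284
  s(B) = √(12.3333) = 3.5119

Step 3 — r_{ij} = s_{ij} / (s_i · s_j):
  r[A,A] = 1 (diagonal).
  r[A,B] = 4.6667 / (2.8284 · 3.5119) = 4.6667 / 9.9331 = 0.4698
  r[B,B] = 1 (diagonal).

R is symmetric with unit diagonal. Assembling:

R = [[1, 0.4698],
 [0.4698, 1]]
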